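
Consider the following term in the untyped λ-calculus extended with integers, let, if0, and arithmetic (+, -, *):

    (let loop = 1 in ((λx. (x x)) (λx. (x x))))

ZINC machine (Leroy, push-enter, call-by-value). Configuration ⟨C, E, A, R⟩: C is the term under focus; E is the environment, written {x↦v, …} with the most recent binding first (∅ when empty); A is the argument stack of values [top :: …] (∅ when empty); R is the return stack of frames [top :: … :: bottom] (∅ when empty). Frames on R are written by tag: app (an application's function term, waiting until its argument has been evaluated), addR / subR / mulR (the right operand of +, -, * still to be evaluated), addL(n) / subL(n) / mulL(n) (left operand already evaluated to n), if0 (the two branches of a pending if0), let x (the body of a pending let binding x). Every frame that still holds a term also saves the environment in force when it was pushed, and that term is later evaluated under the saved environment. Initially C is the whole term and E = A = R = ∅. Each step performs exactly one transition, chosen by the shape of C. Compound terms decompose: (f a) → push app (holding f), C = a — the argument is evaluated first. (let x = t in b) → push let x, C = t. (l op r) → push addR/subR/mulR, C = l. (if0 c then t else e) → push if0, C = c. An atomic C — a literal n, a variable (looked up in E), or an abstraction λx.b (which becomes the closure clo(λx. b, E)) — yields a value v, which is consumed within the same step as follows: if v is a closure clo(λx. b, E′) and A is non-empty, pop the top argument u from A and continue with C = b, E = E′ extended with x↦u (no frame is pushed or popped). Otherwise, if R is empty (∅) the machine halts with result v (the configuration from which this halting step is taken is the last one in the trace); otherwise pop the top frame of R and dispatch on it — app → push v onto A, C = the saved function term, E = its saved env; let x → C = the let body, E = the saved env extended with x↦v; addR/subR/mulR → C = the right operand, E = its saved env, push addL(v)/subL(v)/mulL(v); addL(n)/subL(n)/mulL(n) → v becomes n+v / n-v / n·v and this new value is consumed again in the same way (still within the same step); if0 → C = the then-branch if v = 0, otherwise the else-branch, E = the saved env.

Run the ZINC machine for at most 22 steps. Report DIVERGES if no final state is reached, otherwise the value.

0. ⟨C=(let loop = 1 in ((λx. (x x)) (λx. (x x)))); E=∅; A=∅; R=∅⟩
1. ⟨C=1; E=∅; A=∅; R=[let loop]⟩
2. ⟨C=((λx. (x x)) (λx. (x x))); E={loop↦1}; A=∅; R=∅⟩
3. ⟨C=(λx. (x x)); E={loop↦1}; A=∅; R=[app]⟩
4. ⟨C=(λx. (x x)); E={loop↦1}; A=[clo(λx. (x x), {loop↦1})]; R=∅⟩
5. ⟨C=(x x); E={x↦clo(λx. (x x), {loop↦1}), loop↦1}; A=∅; R=∅⟩
6. ⟨C=x; E={x↦clo(λx. (x x), {loop↦1}), loop↦1}; A=∅; R=[app]⟩
7. ⟨C=x; E={x↦clo(λx. (x x), {loop↦1}), loop↦1}; A=[clo(λx. (x x), {loop↦1})]; R=∅⟩
… configuration repeats with period 3 (steps 5–7 recur indefinitely) …

Answer: DIVERGES (no final state within 22 steps)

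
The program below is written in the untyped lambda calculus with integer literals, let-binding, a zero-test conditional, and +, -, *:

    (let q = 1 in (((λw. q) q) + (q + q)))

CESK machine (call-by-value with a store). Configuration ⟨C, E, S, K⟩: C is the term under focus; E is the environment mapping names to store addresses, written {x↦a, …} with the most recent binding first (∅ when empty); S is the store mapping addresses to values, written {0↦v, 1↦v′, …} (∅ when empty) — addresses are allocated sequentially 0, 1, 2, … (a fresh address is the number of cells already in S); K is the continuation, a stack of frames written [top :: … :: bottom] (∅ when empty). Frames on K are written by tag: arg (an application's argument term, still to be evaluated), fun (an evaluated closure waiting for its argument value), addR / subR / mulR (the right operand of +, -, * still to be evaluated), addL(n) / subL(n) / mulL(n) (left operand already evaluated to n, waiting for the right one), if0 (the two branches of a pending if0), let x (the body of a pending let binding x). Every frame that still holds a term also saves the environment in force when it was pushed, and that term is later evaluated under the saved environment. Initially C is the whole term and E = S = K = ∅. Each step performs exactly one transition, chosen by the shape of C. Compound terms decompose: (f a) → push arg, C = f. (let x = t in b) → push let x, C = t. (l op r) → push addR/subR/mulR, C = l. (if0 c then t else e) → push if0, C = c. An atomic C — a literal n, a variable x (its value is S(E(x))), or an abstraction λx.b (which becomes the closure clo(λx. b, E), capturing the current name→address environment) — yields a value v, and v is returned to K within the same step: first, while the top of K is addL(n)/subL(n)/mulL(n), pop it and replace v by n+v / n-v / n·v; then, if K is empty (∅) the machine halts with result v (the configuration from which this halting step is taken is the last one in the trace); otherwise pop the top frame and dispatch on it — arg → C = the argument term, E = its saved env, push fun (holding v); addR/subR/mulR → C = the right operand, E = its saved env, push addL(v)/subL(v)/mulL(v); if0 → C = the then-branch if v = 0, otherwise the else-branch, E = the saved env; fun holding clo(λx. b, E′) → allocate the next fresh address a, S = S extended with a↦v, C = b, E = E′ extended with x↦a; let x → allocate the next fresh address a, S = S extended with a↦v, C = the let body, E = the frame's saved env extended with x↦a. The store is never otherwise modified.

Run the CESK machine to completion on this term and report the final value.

Answer: 3

Machine steps:
step 0: [C=(let q = 1 in (((λw. q) q) + (q + q))) | E=∅ | S=∅ | K=∅]
step 1: [C=1 | E=∅ | S=∅ | K=[let q]]
step 2: [C=(((λw. q) q) + (q + q)) | E={q↦0} | S={0↦1} | K=∅]
step 3: [C=((λw. q) q) | E={q↦0} | S={0↦1} | K=[addR]]
step 4: [C=(λw. q) | E={q↦0} | S={0↦1} | K=[arg :: addR]]
step 5: [C=q | E={q↦0} | S={0↦1} | K=[fun :: addR]]
step 6: [C=q | E={w↦1, q↦0} | S={0↦1, 1↦1} | K=[addR]]
step 7: [C=(q + q) | E={q↦0} | S={0↦1, 1↦1} | K=[addL(1)]]
step 8: [C=q | E={q↦0} | S={0↦1, 1↦1} | K=[addR :: addL(1)]]
step 9: [C=q | E={q↦0} | S={0↦1, 1↦1} | K=[addL(1) :: addL(1)]]
→ final value 3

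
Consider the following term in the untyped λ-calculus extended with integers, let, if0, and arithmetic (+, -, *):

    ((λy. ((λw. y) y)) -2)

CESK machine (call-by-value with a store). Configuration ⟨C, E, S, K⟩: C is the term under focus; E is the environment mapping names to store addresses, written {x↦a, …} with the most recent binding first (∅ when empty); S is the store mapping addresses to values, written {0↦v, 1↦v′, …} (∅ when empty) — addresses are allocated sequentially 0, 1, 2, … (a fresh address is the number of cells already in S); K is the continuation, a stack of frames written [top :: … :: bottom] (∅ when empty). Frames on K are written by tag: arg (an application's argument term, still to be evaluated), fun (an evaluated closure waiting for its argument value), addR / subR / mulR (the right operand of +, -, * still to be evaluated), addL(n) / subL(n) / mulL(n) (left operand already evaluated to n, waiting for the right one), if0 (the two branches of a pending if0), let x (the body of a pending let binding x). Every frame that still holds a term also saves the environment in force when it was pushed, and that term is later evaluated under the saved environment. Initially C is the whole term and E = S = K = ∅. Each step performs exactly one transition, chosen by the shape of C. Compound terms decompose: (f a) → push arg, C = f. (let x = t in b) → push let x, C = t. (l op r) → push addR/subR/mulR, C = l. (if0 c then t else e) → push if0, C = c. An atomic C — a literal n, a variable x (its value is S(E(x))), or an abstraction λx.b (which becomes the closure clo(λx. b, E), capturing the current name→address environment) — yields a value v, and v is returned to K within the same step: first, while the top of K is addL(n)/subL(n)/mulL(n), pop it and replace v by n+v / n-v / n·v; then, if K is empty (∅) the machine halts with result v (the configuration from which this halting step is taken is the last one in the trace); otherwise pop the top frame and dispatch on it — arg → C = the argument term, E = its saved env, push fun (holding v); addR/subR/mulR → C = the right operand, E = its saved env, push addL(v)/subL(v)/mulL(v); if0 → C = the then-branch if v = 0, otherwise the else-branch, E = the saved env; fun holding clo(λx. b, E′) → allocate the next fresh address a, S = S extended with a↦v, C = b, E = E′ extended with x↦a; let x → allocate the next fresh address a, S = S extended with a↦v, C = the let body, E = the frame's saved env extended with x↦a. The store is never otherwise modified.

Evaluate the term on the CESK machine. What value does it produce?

0. [C=((λy. ((λw. y) y)) -2) | E=∅ | S=∅ | K=∅]
1. [C=(λy. ((λw. y) y)) | E=∅ | S=∅ | K=[arg]]
2. [C=-2 | E=∅ | S=∅ | K=[fun]]
3. [C=((λw. y) y) | E={y↦0} | S={0↦-2} | K=∅]
4. [C=(λw. y) | E={y↦0} | S={0↦-2} | K=[arg]]
5. [C=y | E={y↦0} | S={0↦-2} | K=[fun]]
6. [C=y | E={w↦1, y↦0} | S={0↦-2, 1↦-2} | K=∅]
→ final value -2

Answer: -2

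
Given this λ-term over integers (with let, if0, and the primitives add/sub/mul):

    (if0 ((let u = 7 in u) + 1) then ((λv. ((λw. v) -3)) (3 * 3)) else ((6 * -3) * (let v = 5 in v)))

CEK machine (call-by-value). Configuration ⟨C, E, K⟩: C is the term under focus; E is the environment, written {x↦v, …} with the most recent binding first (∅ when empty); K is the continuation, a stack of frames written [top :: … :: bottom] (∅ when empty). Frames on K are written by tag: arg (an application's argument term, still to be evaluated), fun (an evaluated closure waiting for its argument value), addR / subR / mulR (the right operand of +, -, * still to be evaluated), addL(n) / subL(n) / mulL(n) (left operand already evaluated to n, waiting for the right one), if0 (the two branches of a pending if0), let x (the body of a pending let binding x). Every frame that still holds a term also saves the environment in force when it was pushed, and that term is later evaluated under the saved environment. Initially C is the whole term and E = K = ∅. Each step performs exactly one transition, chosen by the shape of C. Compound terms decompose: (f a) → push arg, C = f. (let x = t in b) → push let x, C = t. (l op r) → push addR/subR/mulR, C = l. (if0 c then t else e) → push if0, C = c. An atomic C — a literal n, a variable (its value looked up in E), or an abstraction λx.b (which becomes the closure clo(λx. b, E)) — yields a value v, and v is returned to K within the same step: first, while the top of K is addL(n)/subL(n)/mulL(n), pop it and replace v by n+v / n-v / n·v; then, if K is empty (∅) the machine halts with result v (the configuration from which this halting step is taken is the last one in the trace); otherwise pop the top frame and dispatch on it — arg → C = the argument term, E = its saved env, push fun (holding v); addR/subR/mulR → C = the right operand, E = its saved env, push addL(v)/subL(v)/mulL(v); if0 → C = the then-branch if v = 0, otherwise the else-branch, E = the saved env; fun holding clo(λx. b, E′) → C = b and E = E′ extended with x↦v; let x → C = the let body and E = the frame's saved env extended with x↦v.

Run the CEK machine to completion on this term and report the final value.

Answer: -90

Execution trace:
t=0: [C=(if0 ((let u = 7 in u) + 1) then ((λv. ((λw. v) -3)) (3 * 3)) else ((6 * -3) * (let v = 5 in v))) | E=∅ | K=∅]
t=1: [C=((let u = 7 in u) + 1) | E=∅ | K=[if0]]
t=2: [C=(let u = 7 in u) | E=∅ | K=[addR :: if0]]
t=3: [C=7 | E=∅ | K=[let u :: addR :: if0]]
t=4: [C=u | E={u↦7} | K=[addR :: if0]]
t=5: [C=1 | E=∅ | K=[addL(7) :: if0]]
t=6: [C=((6 * -3) * (let v = 5 in v)) | E=∅ | K=∅]
t=7: [C=(6 * -3) | E=∅ | K=[mulR]]
t=8: [C=6 | E=∅ | K=[mulR :: mulR]]
t=9: [C=-3 | E=∅ | K=[mulL(6) :: mulR]]
t=10: [C=(let v = 5 in v) | E=∅ | K=[mulL(-18)]]
t=11: [C=5 | E=∅ | K=[let v :: mulL(-18)]]
t=12: [C=v | E={v↦5} | K=[mulL(-18)]]
→ final value -90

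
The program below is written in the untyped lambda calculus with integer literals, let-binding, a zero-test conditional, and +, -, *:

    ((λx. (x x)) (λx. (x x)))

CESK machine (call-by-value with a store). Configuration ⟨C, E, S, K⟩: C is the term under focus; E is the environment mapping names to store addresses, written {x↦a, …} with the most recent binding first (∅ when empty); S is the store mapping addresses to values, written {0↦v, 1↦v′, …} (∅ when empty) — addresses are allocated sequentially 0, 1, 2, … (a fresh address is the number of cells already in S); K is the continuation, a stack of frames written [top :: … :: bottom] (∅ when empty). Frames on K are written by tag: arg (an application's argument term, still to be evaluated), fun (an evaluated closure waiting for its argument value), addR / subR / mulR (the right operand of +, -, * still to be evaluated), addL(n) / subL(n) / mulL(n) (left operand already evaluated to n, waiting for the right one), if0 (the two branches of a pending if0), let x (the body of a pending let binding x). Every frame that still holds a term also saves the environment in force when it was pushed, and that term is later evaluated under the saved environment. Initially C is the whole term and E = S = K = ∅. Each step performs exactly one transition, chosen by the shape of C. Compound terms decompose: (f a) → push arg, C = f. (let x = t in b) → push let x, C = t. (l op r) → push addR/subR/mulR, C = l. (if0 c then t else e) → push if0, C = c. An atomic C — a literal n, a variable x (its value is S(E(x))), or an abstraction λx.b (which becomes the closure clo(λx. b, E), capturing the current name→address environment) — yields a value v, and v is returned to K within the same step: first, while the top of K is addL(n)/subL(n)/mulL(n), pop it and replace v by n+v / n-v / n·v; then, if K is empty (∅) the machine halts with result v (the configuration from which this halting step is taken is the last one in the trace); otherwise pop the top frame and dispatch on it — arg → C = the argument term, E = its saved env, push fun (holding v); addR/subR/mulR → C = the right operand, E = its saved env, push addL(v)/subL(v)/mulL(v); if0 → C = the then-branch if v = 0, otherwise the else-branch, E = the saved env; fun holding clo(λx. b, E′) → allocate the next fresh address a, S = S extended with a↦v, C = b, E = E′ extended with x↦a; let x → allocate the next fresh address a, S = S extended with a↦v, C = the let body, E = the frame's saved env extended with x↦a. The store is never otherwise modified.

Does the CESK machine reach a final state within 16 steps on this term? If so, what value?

Answer: DIVERGES (no final state within 16 steps)

Machine steps:
[0] [C=((λx. (x x)) (λx. (x x))) | E=∅ | S=∅ | K=∅]
[1] [C=(λx. (x x)) | E=∅ | S=∅ | K=[arg]]
[2] [C=(λx. (x x)) | E=∅ | S=∅ | K=[fun]]
[3] [C=(x x) | E={x↦0} | S={0↦clo(λx. (x x), ∅)} | K=∅]
[4] [C=x | E={x↦0} | S={0↦clo(λx. (x x), ∅)} | K=[arg]]
[5] [C=x | E={x↦0} | S={0↦clo(λx. (x x), ∅)} | K=[fun]]
[6] [C=(x x) | E={x↦1} | S={0↦clo(λx. (x x), ∅), 1↦clo(λx. (x x), ∅)} | K=∅]
[7] [C=x | E={x↦1} | S={0↦clo(λx. (x x), ∅), 1↦clo(λx. (x x), ∅)} | K=[arg]]
[8] [C=x | E={x↦1} | S={0↦clo(λx. (x x), ∅), 1↦clo(λx. (x x), ∅)} | K=[fun]]
[9] [C=(x x) | E={x↦2} | S={0↦clo(λx. (x x), ∅), 1↦clo(λx. (x x), ∅), 2↦clo(λx. (x x), ∅)} | K=∅]
[10] [C=x | E={x↦2} | S={0↦clo(λx. (x x), ∅), 1↦clo(λx. (x x), ∅), 2↦clo(λx. (x x), ∅)} | K=[arg]]
[11] [C=x | E={x↦2} | S={0↦clo(λx. (x x), ∅), 1↦clo(λx. (x x), ∅), 2↦clo(λx. (x x), ∅)} | K=[fun]]
[12] [C=(x x) | E={x↦3} | S={0↦clo(λx. (x x), ∅), 1↦clo(λx. (x x), ∅), 2↦clo(λx. (x x), ∅), 3↦clo(λx. (x x), ∅)} | K=∅]
[13] [C=x | E={x↦3} | S={0↦clo(λx. (x x), ∅), 1↦clo(λx. (x x), ∅), 2↦clo(λx. (x x), ∅), 3↦clo(λx. (x x), ∅)} | K=[arg]]
[14] [C=x | E={x↦3} | S={0↦clo(λx. (x x), ∅), 1↦clo(λx. (x x), ∅), 2↦clo(λx. (x x), ∅), 3↦clo(λx. (x x), ∅)} | K=[fun]]
[15] [C=(x x) | E={x↦4} | S={0↦clo(λx. (x x), ∅), 1↦clo(λx. (x x), ∅), 2↦clo(λx. (x x), ∅), 3↦clo(λx. (x x), ∅), 4↦clo(λx. (x x), ∅)} | K=∅]
[16] [C=x | E={x↦4} | S={0↦clo(λx. (x x), ∅), 1↦clo(λx. (x x), ∅), 2↦clo(λx. (x x), ∅), 3↦clo(λx. (x x), ∅), 4↦clo(λx. (x x), ∅)} | K=[arg]]
→ 16 transitions taken and the configuration is still not final: no result within 16 steps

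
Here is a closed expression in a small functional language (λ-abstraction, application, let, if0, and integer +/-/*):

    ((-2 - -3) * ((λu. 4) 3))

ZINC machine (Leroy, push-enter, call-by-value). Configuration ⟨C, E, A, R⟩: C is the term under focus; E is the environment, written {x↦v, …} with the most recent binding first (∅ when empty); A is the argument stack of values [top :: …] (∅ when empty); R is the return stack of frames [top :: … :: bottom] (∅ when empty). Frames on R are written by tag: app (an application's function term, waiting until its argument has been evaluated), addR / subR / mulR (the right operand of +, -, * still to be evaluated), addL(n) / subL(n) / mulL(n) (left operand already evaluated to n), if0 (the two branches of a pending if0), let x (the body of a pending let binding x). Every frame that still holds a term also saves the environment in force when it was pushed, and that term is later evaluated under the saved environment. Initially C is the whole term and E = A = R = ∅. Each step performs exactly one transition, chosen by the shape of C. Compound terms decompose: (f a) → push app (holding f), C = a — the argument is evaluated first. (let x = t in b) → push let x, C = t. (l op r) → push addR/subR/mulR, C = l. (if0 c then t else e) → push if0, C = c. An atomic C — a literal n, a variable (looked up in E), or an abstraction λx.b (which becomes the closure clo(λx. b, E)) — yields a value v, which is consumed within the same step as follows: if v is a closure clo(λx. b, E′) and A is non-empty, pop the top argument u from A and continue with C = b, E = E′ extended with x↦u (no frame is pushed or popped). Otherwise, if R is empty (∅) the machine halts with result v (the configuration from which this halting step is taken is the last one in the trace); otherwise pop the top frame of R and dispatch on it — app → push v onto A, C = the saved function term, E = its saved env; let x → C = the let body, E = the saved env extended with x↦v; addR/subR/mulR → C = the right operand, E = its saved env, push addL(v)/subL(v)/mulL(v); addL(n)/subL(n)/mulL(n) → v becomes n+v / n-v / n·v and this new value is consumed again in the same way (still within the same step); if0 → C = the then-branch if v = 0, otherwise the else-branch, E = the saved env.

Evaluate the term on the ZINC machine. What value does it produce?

Answer: 4

Machine steps:
step 0: [C=((-2 - -3) * ((λu. 4) 3)) | E=∅ | A=∅ | R=∅]
step 1: [C=(-2 - -3) | E=∅ | A=∅ | R=[mulR]]
step 2: [C=-2 | E=∅ | A=∅ | R=[subR :: mulR]]
step 3: [C=-3 | E=∅ | A=∅ | R=[subL(-2) :: mulR]]
step 4: [C=((λu. 4) 3) | E=∅ | A=∅ | R=[mulL(1)]]
step 5: [C=3 | E=∅ | A=∅ | R=[app :: mulL(1)]]
step 6: [C=(λu. 4) | E=∅ | A=[3] | R=[mulL(1)]]
step 7: [C=4 | E={u↦3} | A=∅ | R=[mulL(1)]]
→ final value 4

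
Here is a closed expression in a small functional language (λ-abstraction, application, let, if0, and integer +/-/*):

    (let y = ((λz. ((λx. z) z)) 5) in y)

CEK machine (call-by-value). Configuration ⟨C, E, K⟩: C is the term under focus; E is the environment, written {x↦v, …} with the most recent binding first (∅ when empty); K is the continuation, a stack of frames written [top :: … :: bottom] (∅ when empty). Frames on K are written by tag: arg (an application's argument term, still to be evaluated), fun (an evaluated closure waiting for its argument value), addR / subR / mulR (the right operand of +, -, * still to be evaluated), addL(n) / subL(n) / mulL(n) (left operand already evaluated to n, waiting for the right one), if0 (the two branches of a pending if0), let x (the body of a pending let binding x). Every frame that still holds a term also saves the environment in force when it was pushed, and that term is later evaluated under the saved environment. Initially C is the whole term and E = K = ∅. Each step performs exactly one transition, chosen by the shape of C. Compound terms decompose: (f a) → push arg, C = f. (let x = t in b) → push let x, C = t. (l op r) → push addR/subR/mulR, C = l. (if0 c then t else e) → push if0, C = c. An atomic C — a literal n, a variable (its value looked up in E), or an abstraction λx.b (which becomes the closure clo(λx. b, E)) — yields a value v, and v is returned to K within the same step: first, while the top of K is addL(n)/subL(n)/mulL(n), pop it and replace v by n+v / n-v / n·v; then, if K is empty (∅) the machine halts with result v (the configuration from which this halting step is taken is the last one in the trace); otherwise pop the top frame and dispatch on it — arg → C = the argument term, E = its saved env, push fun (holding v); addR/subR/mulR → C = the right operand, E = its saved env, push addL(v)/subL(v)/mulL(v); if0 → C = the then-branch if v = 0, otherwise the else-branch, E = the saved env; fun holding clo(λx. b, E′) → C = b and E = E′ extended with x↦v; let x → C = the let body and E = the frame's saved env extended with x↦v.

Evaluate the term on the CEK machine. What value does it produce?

Answer: 5

Derivation:
t=0: [C=(let y = ((λz. ((λx. z) z)) 5) in y) | E=∅ | K=∅]
t=1: [C=((λz. ((λx. z) z)) 5) | E=∅ | K=[let y]]
t=2: [C=(λz. ((λx. z) z)) | E=∅ | K=[arg :: let y]]
t=3: [C=5 | E=∅ | K=[fun :: let y]]
t=4: [C=((λx. z) z) | E={z↦5} | K=[let y]]
t=5: [C=(λx. z) | E={z↦5} | K=[arg :: let y]]
t=6: [C=z | E={z↦5} | K=[fun :: let y]]
t=7: [C=z | E={x↦5, z↦5} | K=[let y]]
t=8: [C=y | E={y↦5} | K=∅]
→ final value 5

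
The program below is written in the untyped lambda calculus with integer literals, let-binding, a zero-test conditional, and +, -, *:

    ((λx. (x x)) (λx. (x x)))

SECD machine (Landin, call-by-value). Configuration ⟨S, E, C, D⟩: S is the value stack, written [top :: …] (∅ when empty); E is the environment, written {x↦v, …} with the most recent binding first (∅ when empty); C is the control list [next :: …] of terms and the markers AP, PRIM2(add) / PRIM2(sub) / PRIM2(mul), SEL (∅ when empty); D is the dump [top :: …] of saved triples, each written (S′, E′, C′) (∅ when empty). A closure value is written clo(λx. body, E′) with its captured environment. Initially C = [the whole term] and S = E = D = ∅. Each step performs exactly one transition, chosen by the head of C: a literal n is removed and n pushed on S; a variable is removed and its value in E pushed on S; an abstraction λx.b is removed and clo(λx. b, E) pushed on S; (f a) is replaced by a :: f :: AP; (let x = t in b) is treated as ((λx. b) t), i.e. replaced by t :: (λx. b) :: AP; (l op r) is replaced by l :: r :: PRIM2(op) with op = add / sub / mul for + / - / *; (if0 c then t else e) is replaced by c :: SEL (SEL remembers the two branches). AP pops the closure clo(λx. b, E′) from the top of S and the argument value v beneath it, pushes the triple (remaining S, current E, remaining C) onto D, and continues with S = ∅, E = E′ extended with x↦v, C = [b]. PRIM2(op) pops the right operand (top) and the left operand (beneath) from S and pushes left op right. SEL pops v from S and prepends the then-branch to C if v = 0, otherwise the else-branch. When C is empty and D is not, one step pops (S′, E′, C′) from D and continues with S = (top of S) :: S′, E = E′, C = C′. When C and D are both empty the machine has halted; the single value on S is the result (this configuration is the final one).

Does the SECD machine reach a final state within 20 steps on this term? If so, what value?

Answer: DIVERGES (no final state within 20 steps)

Machine steps:
step 0: [S=∅ | E=∅ | C=[((λx. (x x)) (λx. (x x)))] | D=∅]
step 1: [S=∅ | E=∅ | C=[(λx. (x x)) :: (λx. (x x)) :: AP] | D=∅]
step 2: [S=[clo(λx. (x x), ∅)] | E=∅ | C=[(λx. (x x)) :: AP] | D=∅]
step 3: [S=[clo(λx. (x x), ∅) :: clo(λx. (x x), ∅)] | E=∅ | C=[AP] | D=∅]
step 4: [S=∅ | E={x↦clo(λx. (x x), ∅)} | C=[(x x)] | D=[(∅, ∅, ∅)]]
step 5: [S=∅ | E={x↦clo(λx. (x x), ∅)} | C=[x :: x :: AP] | D=[(∅, ∅, ∅)]]
step 6: [S=[clo(λx. (x x), ∅)] | E={x↦clo(λx. (x x), ∅)} | C=[x :: AP] | D=[(∅, ∅, ∅)]]
step 7: [S=[clo(λx. (x x), ∅) :: clo(λx. (x x), ∅)] | E={x↦clo(λx. (x x), ∅)} | C=[AP] | D=[(∅, ∅, ∅)]]
step 8: [S=∅ | E={x↦clo(λx. (x x), ∅)} | C=[(x x)] | D=[(∅, {x↦clo(λx. (x x), ∅)}, ∅) :: (∅, ∅, ∅)]]
step 9: [S=∅ | E={x↦clo(λx. (x x), ∅)} | C=[x :: x :: AP] | D=[(∅, {x↦clo(λx. (x x), ∅)}, ∅) :: (∅, ∅, ∅)]]
step 10: [S=[clo(λx. (x x), ∅)] | E={x↦clo(λx. (x x), ∅)} | C=[x :: AP] | D=[(∅, {x↦clo(λx. (x x), ∅)}, ∅) :: (∅, ∅, ∅)]]
step 11: [S=[clo(λx. (x x), ∅) :: clo(λx. (x x), ∅)] | E={x↦clo(λx. (x x), ∅)} | C=[AP] | D=[(∅, {x↦clo(λx. (x x), ∅)}, ∅) :: (∅, ∅, ∅)]]
step 12: [S=∅ | E={x↦clo(λx. (x x), ∅)} | C=[(x x)] | D=[(∅, {x↦clo(λx. (x x), ∅)}, ∅) :: (∅, {x↦clo(λx. (x x), ∅)}, ∅) :: (∅, ∅, ∅)]]
step 13: [S=∅ | E={x↦clo(λx. (x x), ∅)} | C=[x :: x :: AP] | D=[(∅, {x↦clo(λx. (x x), ∅)}, ∅) :: (∅, {x↦clo(λx. (x x), ∅)}, ∅) :: (∅, ∅, ∅)]]
step 14: [S=[clo(λx. (x x), ∅)] | E={x↦clo(λx. (x x), ∅)} | C=[x :: AP] | D=[(∅, {x↦clo(λx. (x x), ∅)}, ∅) :: (∅, {x↦clo(λx. (x x), ∅)}, ∅) :: (∅, ∅, ∅)]]
step 15: [S=[clo(λx. (x x), ∅) :: clo(λx. (x x), ∅)] | E={x↦clo(λx. (x x), ∅)} | C=[AP] | D=[(∅, {x↦clo(λx. (x x), ∅)}, ∅) :: (∅, {x↦clo(λx. (x x), ∅)}, ∅) :: (∅, ∅, ∅)]]
step 16: [S=∅ | E={x↦clo(λx. (x x), ∅)} | C=[(x x)] | D=[(∅, {x↦clo(λx. (x x), ∅)}, ∅) :: (∅, {x↦clo(λx. (x x), ∅)}, ∅) :: (∅, {x↦clo(λx. (x x), ∅)}, ∅) :: (∅, ∅, ∅)]]
step 17: [S=∅ | E={x↦clo(λx. (x x), ∅)} | C=[x :: x :: AP] | D=[(∅, {x↦clo(λx. (x x), ∅)}, ∅) :: (∅, {x↦clo(λx. (x x), ∅)}, ∅) :: (∅, {x↦clo(λx. (x x), ∅)}, ∅) :: (∅, ∅, ∅)]]
step 18: [S=[clo(λx. (x x), ∅)] | E={x↦clo(λx. (x x), ∅)} | C=[x :: AP] | D=[(∅, {x↦clo(λx. (x x), ∅)}, ∅) :: (∅, {x↦clo(λx. (x x), ∅)}, ∅) :: (∅, {x↦clo(λx. (x x), ∅)}, ∅) :: (∅, ∅, ∅)]]
step 19: [S=[clo(λx. (x x), ∅) :: clo(λx. (x x), ∅)] | E={x↦clo(λx. (x x), ∅)} | C=[AP] | D=[(∅, {x↦clo(λx. (x x), ∅)}, ∅) :: (∅, {x↦clo(λx. (x x), ∅)}, ∅) :: (∅, {x↦clo(λx. (x x), ∅)}, ∅) :: (∅, ∅, ∅)]]
step 20: [S=∅ | E={x↦clo(λx. (x x), ∅)} | C=[(x x)] | D=[(∅, {x↦clo(λx. (x x), ∅)}, ∅) :: (∅, {x↦clo(λx. (x x), ∅)}, ∅) :: (∅, {x↦clo(λx. (x x), ∅)}, ∅) :: (∅, {x↦clo(λx. (x x), ∅)}, ∅) :: (∅, ∅, ∅)]]
→ 20 transitions taken and the configuration is still not final: no result within 20 steps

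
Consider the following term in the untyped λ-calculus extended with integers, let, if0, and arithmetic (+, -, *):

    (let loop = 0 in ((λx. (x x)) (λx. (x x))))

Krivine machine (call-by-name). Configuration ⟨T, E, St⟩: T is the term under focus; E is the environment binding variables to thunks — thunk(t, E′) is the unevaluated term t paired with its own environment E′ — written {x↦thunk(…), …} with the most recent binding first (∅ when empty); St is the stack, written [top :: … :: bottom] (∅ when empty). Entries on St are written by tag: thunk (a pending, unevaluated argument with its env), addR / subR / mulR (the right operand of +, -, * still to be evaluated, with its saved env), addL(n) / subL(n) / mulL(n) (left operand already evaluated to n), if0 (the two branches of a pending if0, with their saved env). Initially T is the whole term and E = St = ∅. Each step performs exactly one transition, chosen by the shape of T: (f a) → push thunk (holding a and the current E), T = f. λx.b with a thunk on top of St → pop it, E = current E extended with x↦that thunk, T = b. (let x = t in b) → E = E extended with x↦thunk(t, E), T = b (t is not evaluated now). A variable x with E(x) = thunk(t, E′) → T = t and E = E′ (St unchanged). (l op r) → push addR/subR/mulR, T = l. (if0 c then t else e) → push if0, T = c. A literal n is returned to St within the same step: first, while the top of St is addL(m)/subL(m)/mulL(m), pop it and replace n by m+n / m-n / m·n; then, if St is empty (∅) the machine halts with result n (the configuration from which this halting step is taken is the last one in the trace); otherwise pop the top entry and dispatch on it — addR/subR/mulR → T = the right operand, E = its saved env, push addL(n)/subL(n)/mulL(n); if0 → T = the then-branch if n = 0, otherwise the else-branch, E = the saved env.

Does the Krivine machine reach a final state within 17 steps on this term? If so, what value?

[0] [T=(let loop = 0 in ((λx. (x x)) (λx. (x x)))) | E=∅ | St=∅]
[1] [T=((λx. (x x)) (λx. (x x))) | E={loop↦thunk(0, ∅)} | St=∅]
[2] [T=(λx. (x x)) | E={loop↦thunk(0, ∅)} | St=[thunk]]
[3] [T=(x x) | E={x↦thunk((λx. (x x)), {loop↦thunk(0, ∅)}), loop↦thunk(0, ∅)} | St=∅]
[4] [T=x | E={x↦thunk((λx. (x x)), {loop↦thunk(0, ∅)}), loop↦thunk(0, ∅)} | St=[thunk]]
[5] [T=(λx. (x x)) | E={loop↦thunk(0, ∅)} | St=[thunk]]
[6] [T=(x x) | E={x↦thunk(x, {x↦thunk((λx. (x x)), {loop↦thunk(0, ∅)}), loop↦thunk(0, ∅)}), loop↦thunk(0, ∅)} | St=∅]
[7] [T=x | E={x↦thunk(x, {x↦thunk((λx. (x x)), {loop↦thunk(0, ∅)}), loop↦thunk(0, ∅)}), loop↦thunk(0, ∅)} | St=[thunk]]
[8] [T=x | E={x↦thunk((λx. (x x)), {loop↦thunk(0, ∅)}), loop↦thunk(0, ∅)} | St=[thunk]]
[9] [T=(λx. (x x)) | E={loop↦thunk(0, ∅)} | St=[thunk]]
[10] [T=(x x) | E={x↦thunk(x, {x↦thunk(x, {x↦thunk((λx. (x x)), {loop↦thunk(0, ∅)}), loop↦thunk(0, ∅)}), loop↦thunk(0, ∅)}), loop↦thunk(0, ∅)} | St=∅]
[11] [T=x | E={x↦thunk(x, {x↦thunk(x, {x↦thunk((λx. (x x)), {loop↦thunk(0, ∅)}), loop↦thunk(0, ∅)}), loop↦thunk(0, ∅)}), loop↦thunk(0, ∅)} | St=[thunk]]
[12] [T=x | E={x↦thunk(x, {x↦thunk((λx. (x x)), {loop↦thunk(0, ∅)}), loop↦thunk(0, ∅)}), loop↦thunk(0, ∅)} | St=[thunk]]
[13] [T=x | E={x↦thunk((λx. (x x)), {loop↦thunk(0, ∅)}), loop↦thunk(0, ∅)} | St=[thunk]]
[14] [T=(λx. (x x)) | E={loop↦thunk(0, ∅)} | St=[thunk]]
[15] [T=(x x) | E={x↦thunk(x, {x↦thunk(x, {x↦thunk(x, {x↦thunk((λx. (x x)), {loop↦thunk(0, ∅)}), loop↦thunk(0, ∅)}), loop↦thunk(0, ∅)}), loop↦thunk(0, ∅)}), loop↦thunk(0, ∅)} | St=∅]
[16] [T=x | E={x↦thunk(x, {x↦thunk(x, {x↦thunk(x, {x↦thunk((λx. (x x)), {loop↦thunk(0, ∅)}), loop↦thunk(0, ∅)}), loop↦thunk(0, ∅)}), loop↦thunk(0, ∅)}), loop↦thunk(0, ∅)} | St=[thunk]]
[17] [T=x | E={x↦thunk(x, {x↦thunk(x, {x↦thunk((λx. (x x)), {loop↦thunk(0, ∅)}), loop↦thunk(0, ∅)}), loop↦thunk(0, ∅)}), loop↦thunk(0, ∅)} | St=[thunk]]
→ 17 transitions taken and the configuration is still not final: no result within 17 steps

Answer: DIVERGES (no final state within 17 steps)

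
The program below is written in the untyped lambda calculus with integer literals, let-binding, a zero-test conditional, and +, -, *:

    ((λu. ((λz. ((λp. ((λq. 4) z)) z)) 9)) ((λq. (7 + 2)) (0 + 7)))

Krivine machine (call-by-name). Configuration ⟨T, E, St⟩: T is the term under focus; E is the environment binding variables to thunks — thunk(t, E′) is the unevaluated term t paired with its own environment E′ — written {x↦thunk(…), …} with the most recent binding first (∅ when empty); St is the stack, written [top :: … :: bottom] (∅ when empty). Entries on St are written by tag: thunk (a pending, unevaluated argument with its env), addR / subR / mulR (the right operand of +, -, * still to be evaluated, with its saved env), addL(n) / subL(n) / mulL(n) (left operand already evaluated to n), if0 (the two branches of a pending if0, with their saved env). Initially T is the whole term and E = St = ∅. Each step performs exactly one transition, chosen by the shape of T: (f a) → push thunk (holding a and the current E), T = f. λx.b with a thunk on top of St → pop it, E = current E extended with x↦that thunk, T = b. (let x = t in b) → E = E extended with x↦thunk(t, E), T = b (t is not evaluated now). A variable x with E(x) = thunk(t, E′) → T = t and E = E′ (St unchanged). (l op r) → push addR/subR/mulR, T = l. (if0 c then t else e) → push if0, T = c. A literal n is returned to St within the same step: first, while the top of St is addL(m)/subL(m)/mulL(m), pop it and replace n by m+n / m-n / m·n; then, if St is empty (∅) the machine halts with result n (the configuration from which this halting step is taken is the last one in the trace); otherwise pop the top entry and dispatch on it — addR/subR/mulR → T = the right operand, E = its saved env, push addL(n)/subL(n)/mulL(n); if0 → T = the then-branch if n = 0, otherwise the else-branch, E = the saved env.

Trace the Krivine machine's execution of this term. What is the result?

Answer: 4

Derivation:
0. [T=((λu. ((λz. ((λp. ((λq. 4) z)) z)) 9)) ((λq. (7 + 2)) (0 + 7))) | E=∅ | St=∅]
1. [T=(λu. ((λz. ((λp. ((λq. 4) z)) z)) 9)) | E=∅ | St=[thunk]]
2. [T=((λz. ((λp. ((λq. 4) z)) z)) 9) | E={u↦thunk(((λq. (7 + 2)) (0 + 7)), ∅)} | St=∅]
3. [T=(λz. ((λp. ((λq. 4) z)) z)) | E={u↦thunk(((λq. (7 + 2)) (0 + 7)), ∅)} | St=[thunk]]
4. [T=((λp. ((λq. 4) z)) z) | E={z↦thunk(9, {u↦thunk(((λq. (7 + 2)) (0 + 7)), ∅)}), u↦thunk(((λq. (7 + 2)) (0 + 7)), ∅)} | St=∅]
5. [T=(λp. ((λq. 4) z)) | E={z↦thunk(9, {u↦thunk(((λq. (7 + 2)) (0 + 7)), ∅)}), u↦thunk(((λq. (7 + 2)) (0 + 7)), ∅)} | St=[thunk]]
6. [T=((λq. 4) z) | E={p↦thunk(z, {z↦thunk(9, {u↦thunk(((λq. (7 + 2)) (0 + 7)), ∅)}), u↦thunk(((λq. (7 + 2)) (0 + 7)), ∅)}), z↦thunk(9, {u↦thunk(((λq. (7 + 2)) (0 + 7)), ∅)}), u↦thunk(((λq. (7 + 2)) (0 + 7)), ∅)} | St=∅]
7. [T=(λq. 4) | E={p↦thunk(z, {z↦thunk(9, {u↦thunk(((λq. (7 + 2)) (0 + 7)), ∅)}), u↦thunk(((λq. (7 + 2)) (0 + 7)), ∅)}), z↦thunk(9, {u↦thunk(((λq. (7 + 2)) (0 + 7)), ∅)}), u↦thunk(((λq. (7 + 2)) (0 + 7)), ∅)} | St=[thunk]]
8. [T=4 | E={q↦thunk(z, {p↦thunk(z, {z↦thunk(9, {u↦thunk(((λq. (7 + 2)) (0 + 7)), ∅)}), u↦thunk(((λq. (7 + 2)) (0 + 7)), ∅)}), z↦thunk(9, {u↦thunk(((λq. (7 + 2)) (0 + 7)), ∅)}), u↦thunk(((λq. (7 + 2)) (0 + 7)), ∅)}), p↦thunk(z, {z↦thunk(9, {u↦thunk(((λq. (7 + 2)) (0 + 7)), ∅)}), u↦thunk(((λq. (7 + 2)) (0 + 7)), ∅)}), z↦thunk(9, {u↦thunk(((λq. (7 + 2)) (0 + 7)), ∅)}), u↦thunk(((λq. (7 + 2)) (0 + 7)), ∅)} | St=∅]
→ final value 4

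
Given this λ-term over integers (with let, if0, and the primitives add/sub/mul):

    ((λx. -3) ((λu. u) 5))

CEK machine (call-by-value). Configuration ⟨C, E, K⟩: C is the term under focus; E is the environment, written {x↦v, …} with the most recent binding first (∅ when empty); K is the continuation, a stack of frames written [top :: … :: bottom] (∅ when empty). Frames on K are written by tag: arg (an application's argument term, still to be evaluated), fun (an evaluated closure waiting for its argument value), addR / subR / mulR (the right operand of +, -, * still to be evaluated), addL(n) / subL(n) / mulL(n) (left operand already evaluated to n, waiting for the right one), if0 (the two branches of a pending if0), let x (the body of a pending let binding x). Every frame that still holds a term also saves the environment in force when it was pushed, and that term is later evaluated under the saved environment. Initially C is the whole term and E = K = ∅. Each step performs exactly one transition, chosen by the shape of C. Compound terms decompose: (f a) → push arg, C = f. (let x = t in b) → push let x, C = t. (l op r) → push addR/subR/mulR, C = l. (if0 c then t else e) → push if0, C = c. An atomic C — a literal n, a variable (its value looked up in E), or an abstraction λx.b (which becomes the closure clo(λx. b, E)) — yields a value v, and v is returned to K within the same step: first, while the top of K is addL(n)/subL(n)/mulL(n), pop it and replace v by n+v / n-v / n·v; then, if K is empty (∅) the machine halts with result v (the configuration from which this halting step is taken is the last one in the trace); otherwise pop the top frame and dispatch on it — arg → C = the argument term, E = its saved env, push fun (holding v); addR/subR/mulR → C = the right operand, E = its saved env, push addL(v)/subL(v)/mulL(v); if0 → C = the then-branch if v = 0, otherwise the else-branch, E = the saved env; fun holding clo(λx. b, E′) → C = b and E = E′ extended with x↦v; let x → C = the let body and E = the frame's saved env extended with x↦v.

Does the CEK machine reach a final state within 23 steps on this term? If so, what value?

step 0: [C=((λx. -3) ((λu. u) 5)) | E=∅ | K=∅]
step 1: [C=(λx. -3) | E=∅ | K=[arg]]
step 2: [C=((λu. u) 5) | E=∅ | K=[fun]]
step 3: [C=(λu. u) | E=∅ | K=[arg :: fun]]
step 4: [C=5 | E=∅ | K=[fun :: fun]]
step 5: [C=u | E={u↦5} | K=[fun]]
step 6: [C=-3 | E={x↦5} | K=∅]
→ final value -3

Answer: -3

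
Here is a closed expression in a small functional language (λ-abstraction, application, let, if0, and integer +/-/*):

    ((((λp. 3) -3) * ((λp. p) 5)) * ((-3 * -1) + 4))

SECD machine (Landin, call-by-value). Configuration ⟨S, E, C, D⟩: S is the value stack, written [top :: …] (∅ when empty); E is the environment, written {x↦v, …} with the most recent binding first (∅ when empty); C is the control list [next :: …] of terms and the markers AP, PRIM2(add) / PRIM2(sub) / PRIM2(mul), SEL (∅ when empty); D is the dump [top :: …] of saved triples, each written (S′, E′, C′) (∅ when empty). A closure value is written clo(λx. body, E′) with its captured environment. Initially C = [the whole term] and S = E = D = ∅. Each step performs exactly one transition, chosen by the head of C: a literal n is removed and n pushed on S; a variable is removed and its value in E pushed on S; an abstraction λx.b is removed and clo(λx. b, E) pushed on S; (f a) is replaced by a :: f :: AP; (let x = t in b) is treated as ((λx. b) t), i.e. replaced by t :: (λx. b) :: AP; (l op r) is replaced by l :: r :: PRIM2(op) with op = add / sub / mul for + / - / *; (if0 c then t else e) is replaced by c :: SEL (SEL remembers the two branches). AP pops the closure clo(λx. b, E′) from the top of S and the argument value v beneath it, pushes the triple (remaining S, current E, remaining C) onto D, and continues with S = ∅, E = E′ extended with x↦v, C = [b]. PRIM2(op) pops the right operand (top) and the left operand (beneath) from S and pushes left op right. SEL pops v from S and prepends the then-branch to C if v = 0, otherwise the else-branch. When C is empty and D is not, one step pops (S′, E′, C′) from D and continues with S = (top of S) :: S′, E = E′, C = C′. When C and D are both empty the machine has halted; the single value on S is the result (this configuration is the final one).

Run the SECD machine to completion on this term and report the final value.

t=0: [S=∅ | E=∅ | C=[((((λp. 3) -3) * ((λp. p) 5)) * ((-3 * -1) + 4))] | D=∅]
t=1: [S=∅ | E=∅ | C=[(((λp. 3) -3) * ((λp. p) 5)) :: ((-3 * -1) + 4) :: PRIM2(mul)] | D=∅]
t=2: [S=∅ | E=∅ | C=[((λp. 3) -3) :: ((λp. p) 5) :: PRIM2(mul) :: ((-3 * -1) + 4) :: PRIM2(mul)] | D=∅]
t=3: [S=∅ | E=∅ | C=[-3 :: (λp. 3) :: AP :: ((λp. p) 5) :: PRIM2(mul) :: ((-3 * -1) + 4) :: PRIM2(mul)] | D=∅]
t=4: [S=[-3] | E=∅ | C=[(λp. 3) :: AP :: ((λp. p) 5) :: PRIM2(mul) :: ((-3 * -1) + 4) :: PRIM2(mul)] | D=∅]
t=5: [S=[clo(λp. 3, ∅) :: -3] | E=∅ | C=[AP :: ((λp. p) 5) :: PRIM2(mul) :: ((-3 * -1) + 4) :: PRIM2(mul)] | D=∅]
t=6: [S=∅ | E={p↦-3} | C=[3] | D=[(∅, ∅, [((λp. p) 5) :: PRIM2(mul) :: ((-3 * -1) + 4) :: PRIM2(mul)])]]
t=7: [S=[3] | E={p↦-3} | C=∅ | D=[(∅, ∅, [((λp. p) 5) :: PRIM2(mul) :: ((-3 * -1) + 4) :: PRIM2(mul)])]]
t=8: [S=[3] | E=∅ | C=[((λp. p) 5) :: PRIM2(mul) :: ((-3 * -1) + 4) :: PRIM2(mul)] | D=∅]
t=9: [S=[3] | E=∅ | C=[5 :: (λp. p) :: AP :: PRIM2(mul) :: ((-3 * -1) + 4) :: PRIM2(mul)] | D=∅]
t=10: [S=[5 :: 3] | E=∅ | C=[(λp. p) :: AP :: PRIM2(mul) :: ((-3 * -1) + 4) :: PRIM2(mul)] | D=∅]
t=11: [S=[clo(λp. p, ∅) :: 5 :: 3] | E=∅ | C=[AP :: PRIM2(mul) :: ((-3 * -1) + 4) :: PRIM2(mul)] | D=∅]
t=12: [S=∅ | E={p↦5} | C=[p] | D=[([3], ∅, [PRIM2(mul) :: ((-3 * -1) + 4) :: PRIM2(mul)])]]
t=13: [S=[5] | E={p↦5} | C=∅ | D=[([3], ∅, [PRIM2(mul) :: ((-3 * -1) + 4) :: PRIM2(mul)])]]
t=14: [S=[5 :: 3] | E=∅ | C=[PRIM2(mul) :: ((-3 * -1) + 4) :: PRIM2(mul)] | D=∅]
t=15: [S=[15] | E=∅ | C=[((-3 * -1) + 4) :: PRIM2(mul)] | D=∅]
t=16: [S=[15] | E=∅ | C=[(-3 * -1) :: 4 :: PRIM2(add) :: PRIM2(mul)] | D=∅]
t=17: [S=[15] | E=∅ | C=[-3 :: -1 :: PRIM2(mul) :: 4 :: PRIM2(add) :: PRIM2(mul)] | D=∅]
t=18: [S=[-3 :: 15] | E=∅ | C=[-1 :: PRIM2(mul) :: 4 :: PRIM2(add) :: PRIM2(mul)] | D=∅]
t=19: [S=[-1 :: -3 :: 15] | E=∅ | C=[PRIM2(mul) :: 4 :: PRIM2(add) :: PRIM2(mul)] | D=∅]
t=20: [S=[3 :: 15] | E=∅ | C=[4 :: PRIM2(add) :: PRIM2(mul)] | D=∅]
t=21: [S=[4 :: 3 :: 15] | E=∅ | C=[PRIM2(add) :: PRIM2(mul)] | D=∅]
t=22: [S=[7 :: 15] | E=∅ | C=[PRIM2(mul)] | D=∅]
t=23: [S=[105] | E=∅ | C=∅ | D=∅]
→ final value 105

Answer: 105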